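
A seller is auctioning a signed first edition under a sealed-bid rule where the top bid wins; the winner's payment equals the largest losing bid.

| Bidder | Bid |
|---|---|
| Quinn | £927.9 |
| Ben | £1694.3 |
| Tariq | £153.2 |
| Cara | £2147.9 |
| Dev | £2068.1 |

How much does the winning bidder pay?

Highest bid: Cara at £2147.9, so Cara wins.
Second-highest bid: Dev at £2068.1 — that is the price the winner pays.

£2068.1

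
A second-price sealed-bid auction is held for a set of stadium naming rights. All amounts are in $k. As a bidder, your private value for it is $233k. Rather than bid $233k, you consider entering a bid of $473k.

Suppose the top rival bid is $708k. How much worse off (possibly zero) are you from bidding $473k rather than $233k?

Bidding your value $233k: you lose (since $233k < $708k). Payoff $0k.
Bidding $473k: you lose. Payoff $0k.
Difference = $0k − $0k = $0k; both bids lead to the same outcome because the competing bid is above both your value and your alternative bid.

$0k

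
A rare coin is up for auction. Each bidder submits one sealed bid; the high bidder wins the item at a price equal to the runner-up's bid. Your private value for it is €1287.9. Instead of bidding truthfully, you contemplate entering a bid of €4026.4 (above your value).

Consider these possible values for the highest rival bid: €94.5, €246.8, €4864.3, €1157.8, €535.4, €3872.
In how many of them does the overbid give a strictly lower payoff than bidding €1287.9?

The deviation hurts exactly when the highest competing bid lies strictly between €1287.9 and €4026.4 — overbidding then wins at a price above your value.
€94.5: below both → same outcome either way.
€246.8: below both → same outcome either way.
€4864.3: above both → same outcome either way.
€1157.8: below both → same outcome either way.
€535.4: below both → same outcome either way.
€3872: inside the interval → strictly worse (loss €2584.1).
Count: 1.

1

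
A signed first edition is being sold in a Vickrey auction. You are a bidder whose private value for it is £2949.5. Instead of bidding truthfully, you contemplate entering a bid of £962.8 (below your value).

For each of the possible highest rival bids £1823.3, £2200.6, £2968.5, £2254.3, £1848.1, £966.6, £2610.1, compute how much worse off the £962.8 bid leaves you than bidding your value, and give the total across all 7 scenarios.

The deviation costs you only when the competing bid falls strictly between £962.8 and £2949.5; elsewhere both bids give the same outcome.
£1823.3: truthful payoff £1126.2, deviation payoff £0 → loss £1126.2.
£2200.6: truthful payoff £748.9, deviation payoff £0 → loss £748.9.
£2968.5: outcomes coincide → loss £0.
£2254.3: truthful payoff £695.2, deviation payoff £0 → loss £695.2.
£1848.1: truthful payoff £1101.4, deviation payoff £0 → loss £1101.4.
£966.6: truthful payoff £1982.9, deviation payoff £0 → loss £1982.9.
£2610.1: truthful payoff £339.4, deviation payoff £0 → loss £339.4.
Total loss = £1126.2 + £748.9 + £695.2 + £1101.4 + £1982.9 + £339.4 = £5994.

£5994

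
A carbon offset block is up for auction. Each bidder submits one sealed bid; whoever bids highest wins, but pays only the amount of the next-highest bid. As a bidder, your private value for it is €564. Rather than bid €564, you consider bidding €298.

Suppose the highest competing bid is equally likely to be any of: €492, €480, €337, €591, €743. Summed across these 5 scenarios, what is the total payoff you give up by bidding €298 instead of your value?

The deviation costs you only when the competing bid falls strictly between €298 and €564; elsewhere both bids give the same outcome.
€492: truthful payoff €72, deviation payoff €0 → loss €72.
€480: truthful payoff €84, deviation payoff €0 → loss €84.
€337: truthful payoff €227, deviation payoff €0 → loss €227.
€591: outcomes coincide → loss €0.
€743: outcomes coincide → loss €0.
Total loss = €72 + €84 + €227 = €383.

€383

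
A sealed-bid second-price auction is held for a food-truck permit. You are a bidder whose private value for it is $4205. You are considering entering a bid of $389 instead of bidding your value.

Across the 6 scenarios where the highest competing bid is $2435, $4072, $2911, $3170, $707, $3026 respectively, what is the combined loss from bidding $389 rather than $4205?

$8909

The deviation costs you only when the competing bid falls strictly between $389 and $4205; elsewhere both bids give the same outcome.
$2435: truthful payoff $1770, deviation payoff $0 → loss $1770.
$4072: truthful payoff $133, deviation payoff $0 → loss $133.
$2911: truthful payoff $1294, deviation payoff $0 → loss $1294.
$3170: truthful payoff $1035, deviation payoff $0 → loss $1035.
$707: truthful payoff $3498, deviation payoff $0 → loss $3498.
$3026: truthful payoff $1179, deviation payoff $0 → loss $1179.
Total loss = $1770 + $133 + $1294 + $1035 + $3498 + $1179 = $8909.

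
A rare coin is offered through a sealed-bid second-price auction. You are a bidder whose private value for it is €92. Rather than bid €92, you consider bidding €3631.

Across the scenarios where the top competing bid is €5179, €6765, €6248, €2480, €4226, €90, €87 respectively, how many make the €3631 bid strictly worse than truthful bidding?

The deviation hurts exactly when the highest competing bid lies strictly between €92 and €3631 — overbidding then wins at a price above your value.
€5179: above both → same outcome either way.
€6765: above both → same outcome either way.
€6248: above both → same outcome either way.
€2480: inside the interval → strictly worse (loss €2388).
€4226: above both → same outcome either way.
€90: below both → same outcome either way.
€87: below both → same outcome either way.
Count: 1.

1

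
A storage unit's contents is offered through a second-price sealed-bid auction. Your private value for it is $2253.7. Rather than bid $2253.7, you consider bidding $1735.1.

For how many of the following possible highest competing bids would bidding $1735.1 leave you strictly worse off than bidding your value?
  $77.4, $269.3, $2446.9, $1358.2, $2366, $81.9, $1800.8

1

The deviation hurts exactly when the highest competing bid lies strictly between $1735.1 and $2253.7 — underbidding then forfeits a profitable win.
$77.4: below both → same outcome either way.
$269.3: below both → same outcome either way.
$2446.9: above both → same outcome either way.
$1358.2: below both → same outcome either way.
$2366: above both → same outcome either way.
$81.9: below both → same outcome either way.
$1800.8: inside the interval → strictly worse (loss $452.9).
Count: 1.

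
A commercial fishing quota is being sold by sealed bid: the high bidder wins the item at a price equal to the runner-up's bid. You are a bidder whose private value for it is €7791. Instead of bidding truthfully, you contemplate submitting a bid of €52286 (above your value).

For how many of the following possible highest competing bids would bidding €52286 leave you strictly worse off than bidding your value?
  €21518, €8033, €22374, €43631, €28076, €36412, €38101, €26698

The deviation hurts exactly when the highest competing bid lies strictly between €7791 and €52286 — overbidding then wins at a price above your value.
€21518: inside the interval → strictly worse (loss €13727).
€8033: inside the interval → strictly worse (loss €242).
€22374: inside the interval → strictly worse (loss €14583).
€43631: inside the interval → strictly worse (loss €35840).
€28076: inside the interval → strictly worse (loss €20285).
€36412: inside the interval → strictly worse (loss €28621).
€38101: inside the interval → strictly worse (loss €30310).
€26698: inside the interval → strictly worse (loss €18907).
Count: 8.

8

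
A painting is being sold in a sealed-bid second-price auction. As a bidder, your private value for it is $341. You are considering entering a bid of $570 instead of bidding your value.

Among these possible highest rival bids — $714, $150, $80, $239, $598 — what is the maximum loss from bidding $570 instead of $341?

$714: same outcome either way → loss $0.
$150: same outcome either way → loss $0.
$80: same outcome either way → loss $0.
$239: same outcome either way → loss $0.
$598: same outcome either way → loss $0.
Maximum loss: $0.

$0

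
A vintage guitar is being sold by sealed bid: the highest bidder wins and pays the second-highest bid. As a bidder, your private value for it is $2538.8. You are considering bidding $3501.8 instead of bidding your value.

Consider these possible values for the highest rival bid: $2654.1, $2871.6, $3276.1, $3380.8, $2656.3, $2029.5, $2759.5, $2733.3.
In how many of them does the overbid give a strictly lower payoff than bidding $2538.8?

The deviation hurts exactly when the highest competing bid lies strictly between $2538.8 and $3501.8 — overbidding then wins at a price above your value.
$2654.1: inside the interval → strictly worse (loss $115.3).
$2871.6: inside the interval → strictly worse (loss $332.8).
$3276.1: inside the interval → strictly worse (loss $737.3).
$3380.8: inside the interval → strictly worse (loss $842).
$2656.3: inside the interval → strictly worse (loss $117.5).
$2029.5: below both → same outcome either way.
$2759.5: inside the interval → strictly worse (loss $220.7).
$2733.3: inside the interval → strictly worse (loss $194.5).
Count: 7.

7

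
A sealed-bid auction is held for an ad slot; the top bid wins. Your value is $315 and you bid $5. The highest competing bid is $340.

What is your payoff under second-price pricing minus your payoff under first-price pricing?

Your bid $5 is below $340, so you lose under either rule.
Payoff is $0 in both cases; difference = $0.

$0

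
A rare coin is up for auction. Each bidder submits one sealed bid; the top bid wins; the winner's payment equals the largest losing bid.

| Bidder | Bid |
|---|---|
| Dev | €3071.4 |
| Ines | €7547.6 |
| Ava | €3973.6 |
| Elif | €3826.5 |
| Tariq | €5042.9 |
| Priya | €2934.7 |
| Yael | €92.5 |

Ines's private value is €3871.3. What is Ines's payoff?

Highest bid: Ines at €7547.6, so Ines wins.
Second-highest bid: Tariq at €5042.9 — that is the price the winner pays.
Ines's payoff = value − price = €3871.3 − €5042.9 = −€1171.6.

−€1171.6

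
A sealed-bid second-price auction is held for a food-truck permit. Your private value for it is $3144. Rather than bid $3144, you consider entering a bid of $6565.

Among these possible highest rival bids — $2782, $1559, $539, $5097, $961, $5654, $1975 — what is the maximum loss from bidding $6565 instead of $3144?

$2782: same outcome either way → loss $0.
$1559: same outcome either way → loss $0.
$539: same outcome either way → loss $0.
$5097: truthful gives $0, deviation gives −$1953 → loss $1953.
$961: same outcome either way → loss $0.
$5654: truthful gives $0, deviation gives −$2510 → loss $2510.
$1975: same outcome either way → loss $0.
Maximum loss: $2510.

$2510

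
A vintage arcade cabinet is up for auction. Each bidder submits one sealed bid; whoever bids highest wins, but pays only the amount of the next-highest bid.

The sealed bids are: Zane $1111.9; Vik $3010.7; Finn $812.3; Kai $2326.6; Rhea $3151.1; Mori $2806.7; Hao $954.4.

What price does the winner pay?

Highest bid: Rhea at $3151.1, so Rhea wins.
Second-highest bid: Vik at $3010.7 — that is the price the winner pays.

$3010.7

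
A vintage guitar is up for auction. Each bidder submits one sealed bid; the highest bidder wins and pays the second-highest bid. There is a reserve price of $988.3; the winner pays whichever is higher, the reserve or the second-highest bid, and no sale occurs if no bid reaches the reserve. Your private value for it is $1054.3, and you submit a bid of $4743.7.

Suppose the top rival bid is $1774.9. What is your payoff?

Your bid $4743.7 is the highest and exceeds the reserve.
Price = max(second-highest bid, reserve) = max($1774.9, $988.3) = $1774.9.
Payoff = $1054.3 − $1774.9 = −$720.6.

−$720.6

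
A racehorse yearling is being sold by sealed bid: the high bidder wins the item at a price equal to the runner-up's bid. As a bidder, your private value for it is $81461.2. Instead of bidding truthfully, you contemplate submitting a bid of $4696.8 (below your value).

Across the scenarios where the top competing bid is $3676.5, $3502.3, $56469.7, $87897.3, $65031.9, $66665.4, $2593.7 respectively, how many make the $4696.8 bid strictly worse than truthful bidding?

The deviation hurts exactly when the highest competing bid lies strictly between $4696.8 and $81461.2 — underbidding then forfeits a profitable win.
$3676.5: below both → same outcome either way.
$3502.3: below both → same outcome either way.
$56469.7: inside the interval → strictly worse (loss $24991.5).
$87897.3: above both → same outcome either way.
$65031.9: inside the interval → strictly worse (loss $16429.3).
$66665.4: inside the interval → strictly worse (loss $14795.8).
$2593.7: below both → same outcome either way.
Count: 3.

3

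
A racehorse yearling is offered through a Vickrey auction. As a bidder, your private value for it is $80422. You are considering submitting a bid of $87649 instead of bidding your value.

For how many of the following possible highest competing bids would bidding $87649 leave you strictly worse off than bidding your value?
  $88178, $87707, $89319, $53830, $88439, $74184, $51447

The deviation hurts exactly when the highest competing bid lies strictly between $80422 and $87649 — overbidding then wins at a price above your value.
$88178: above both → same outcome either way.
$87707: above both → same outcome either way.
$89319: above both → same outcome either way.
$53830: below both → same outcome either way.
$88439: above both → same outcome either way.
$74184: below both → same outcome either way.
$51447: below both → same outcome either way.
Count: 0.

0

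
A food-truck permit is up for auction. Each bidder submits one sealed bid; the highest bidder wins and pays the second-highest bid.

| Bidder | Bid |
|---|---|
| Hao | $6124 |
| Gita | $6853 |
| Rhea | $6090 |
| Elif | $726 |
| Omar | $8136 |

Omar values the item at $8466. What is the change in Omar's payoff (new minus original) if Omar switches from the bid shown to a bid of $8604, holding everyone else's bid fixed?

$0

The highest bid among the other bidders is $6853; Omar's bid doesn't change that.
Original bid $8136: Omar is highest, pays the top rival bid $6853; payoff $8466 − $6853 = $1613.
Alternative bid $8604: Omar is highest, pays the top rival bid $6853; payoff $8466 − $6853 = $1613.
Change in payoff = $1613 − ($1613) = $0.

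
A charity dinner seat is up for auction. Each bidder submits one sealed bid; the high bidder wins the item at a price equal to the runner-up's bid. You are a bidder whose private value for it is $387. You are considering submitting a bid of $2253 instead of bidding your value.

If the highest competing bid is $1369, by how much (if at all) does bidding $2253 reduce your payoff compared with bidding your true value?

Bidding your value $387: you lose (since $387 < $1369). Payoff $0.
Bidding $2253: you win and pay $1369. Payoff $387 − $1369 = −$982.
The competing bid $1369 lies between your value and your inflated bid, so overbidding wins an item priced above your value.
Loss from deviating = $0 − (−$982) = $982.
In a second-price auction your bid sets only whether you win, not what you pay, so bidding your true value is weakly dominant.

$982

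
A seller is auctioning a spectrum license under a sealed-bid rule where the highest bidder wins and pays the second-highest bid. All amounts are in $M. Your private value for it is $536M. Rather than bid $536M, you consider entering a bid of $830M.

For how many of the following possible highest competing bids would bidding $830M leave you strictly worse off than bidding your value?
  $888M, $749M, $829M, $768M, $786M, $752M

The deviation hurts exactly when the highest competing bid lies strictly between $536M and $830M — overbidding then wins at a price above your value.
$888M: above both → same outcome either way.
$749M: inside the interval → strictly worse (loss $213M).
$829M: inside the interval → strictly worse (loss $293M).
$768M: inside the interval → strictly worse (loss $232M).
$786M: inside the interval → strictly worse (loss $250M).
$752M: inside the interval → strictly worse (loss $216M).
Count: 5.

5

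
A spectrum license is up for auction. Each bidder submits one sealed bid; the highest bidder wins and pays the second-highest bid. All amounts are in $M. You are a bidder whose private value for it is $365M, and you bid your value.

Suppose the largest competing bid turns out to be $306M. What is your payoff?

$59M

Your bid $365M exceeds the highest competing bid $306M, so you win.
In a second-price auction the winner pays the second-highest bid, $306M.
Payoff = value − price = $365M − $306M = $59M.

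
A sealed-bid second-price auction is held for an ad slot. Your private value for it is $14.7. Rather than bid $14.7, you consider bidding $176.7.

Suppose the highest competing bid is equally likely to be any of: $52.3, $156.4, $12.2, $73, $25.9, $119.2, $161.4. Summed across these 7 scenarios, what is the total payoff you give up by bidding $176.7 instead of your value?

The deviation costs you only when the competing bid falls strictly between $14.7 and $176.7; elsewhere both bids give the same outcome.
$52.3: truthful payoff $0, deviation payoff −$37.6 → loss $37.6.
$156.4: truthful payoff $0, deviation payoff −$141.7 → loss $141.7.
$12.2: outcomes coincide → loss $0.
$73: truthful payoff $0, deviation payoff −$58.3 → loss $58.3.
$25.9: truthful payoff $0, deviation payoff −$11.2 → loss $11.2.
$119.2: truthful payoff $0, deviation payoff −$104.5 → loss $104.5.
$161.4: truthful payoff $0, deviation payoff −$146.7 → loss $146.7.
Total loss = $37.6 + $141.7 + $58.3 + $11.2 + $104.5 + $146.7 = $500.

$500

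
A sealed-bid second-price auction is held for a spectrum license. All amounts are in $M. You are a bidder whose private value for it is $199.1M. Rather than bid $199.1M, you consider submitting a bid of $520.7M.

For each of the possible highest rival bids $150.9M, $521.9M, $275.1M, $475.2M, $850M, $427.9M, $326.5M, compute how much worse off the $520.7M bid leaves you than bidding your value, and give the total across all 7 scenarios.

The deviation costs you only when the competing bid falls strictly between $199.1M and $520.7M; elsewhere both bids give the same outcome.
$150.9M: outcomes coincide → loss $0M.
$521.9M: outcomes coincide → loss $0M.
$275.1M: truthful payoff $0M, deviation payoff −$76M → loss $76M.
$475.2M: truthful payoff $0M, deviation payoff −$276.1M → loss $276.1M.
$850M: outcomes coincide → loss $0M.
$427.9M: truthful payoff $0M, deviation payoff −$228.8M → loss $228.8M.
$326.5M: truthful payoff $0M, deviation payoff −$127.4M → loss $127.4M.
Total loss = $76M + $276.1M + $228.8M + $127.4M = $708.3M.
Truthful bidding weakly dominates here: raising your bid can only win items priced above your value, and lowering it can only forfeit items priced below.

$708.3M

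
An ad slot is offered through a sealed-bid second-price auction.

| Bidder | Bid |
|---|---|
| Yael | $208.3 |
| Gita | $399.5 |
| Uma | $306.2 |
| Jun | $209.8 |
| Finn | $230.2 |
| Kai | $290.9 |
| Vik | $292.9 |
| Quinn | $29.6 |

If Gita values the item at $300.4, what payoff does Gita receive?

Highest bid: Gita at $399.5, so Gita wins.
Second-highest bid: Uma at $306.2 — that is the price the winner pays.
Gita's payoff = value − price = $300.4 − $306.2 = −$5.8.

−$5.8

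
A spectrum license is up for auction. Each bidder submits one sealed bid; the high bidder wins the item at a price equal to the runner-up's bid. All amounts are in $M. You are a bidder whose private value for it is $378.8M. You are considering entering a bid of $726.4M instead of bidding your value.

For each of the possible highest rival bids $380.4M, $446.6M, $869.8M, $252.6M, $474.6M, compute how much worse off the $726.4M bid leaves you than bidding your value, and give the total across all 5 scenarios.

The deviation costs you only when the competing bid falls strictly between $378.8M and $726.4M; elsewhere both bids give the same outcome.
$380.4M: truthful payoff $0M, deviation payoff −$1.6M → loss $1.6M.
$446.6M: truthful payoff $0M, deviation payoff −$67.8M → loss $67.8M.
$869.8M: outcomes coincide → loss $0M.
$252.6M: outcomes coincide → loss $0M.
$474.6M: truthful payoff $0M, deviation payoff −$95.8M → loss $95.8M.
Total loss = $1.6M + $67.8M + $95.8M = $165.2M.

$165.2M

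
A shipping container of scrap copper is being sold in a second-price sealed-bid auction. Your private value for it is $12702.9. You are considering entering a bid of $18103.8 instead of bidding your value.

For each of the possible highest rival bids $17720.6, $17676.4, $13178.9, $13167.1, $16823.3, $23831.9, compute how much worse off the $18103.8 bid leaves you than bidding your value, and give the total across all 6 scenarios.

$15051.8

The deviation costs you only when the competing bid falls strictly between $12702.9 and $18103.8; elsewhere both bids give the same outcome.
$17720.6: truthful payoff $0, deviation payoff −$5017.7 → loss $5017.7.
$17676.4: truthful payoff $0, deviation payoff −$4973.5 → loss $4973.5.
$13178.9: truthful payoff $0, deviation payoff −$476 → loss $476.
$13167.1: truthful payoff $0, deviation payoff −$464.2 → loss $464.2.
$16823.3: truthful payoff $0, deviation payoff −$4120.4 → loss $4120.4.
$23831.9: outcomes coincide → loss $0.
Total loss = $5017.7 + $4973.5 + $476 + $464.2 + $4120.4 = $15051.8.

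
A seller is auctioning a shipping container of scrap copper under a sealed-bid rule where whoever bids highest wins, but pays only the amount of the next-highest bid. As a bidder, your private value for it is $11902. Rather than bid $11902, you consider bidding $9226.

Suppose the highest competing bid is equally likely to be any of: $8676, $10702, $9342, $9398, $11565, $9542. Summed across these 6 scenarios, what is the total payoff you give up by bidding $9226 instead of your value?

The deviation costs you only when the competing bid falls strictly between $9226 and $11902; elsewhere both bids give the same outcome.
$8676: outcomes coincide → loss $0.
$10702: truthful payoff $1200, deviation payoff $0 → loss $1200.
$9342: truthful payoff $2560, deviation payoff $0 → loss $2560.
$9398: truthful payoff $2504, deviation payoff $0 → loss $2504.
$11565: truthful payoff $337, deviation payoff $0 → loss $337.
$9542: truthful payoff $2360, deviation payoff $0 → loss $2360.
Total loss = $1200 + $2560 + $2504 + $337 + $2360 = $8961.

$8961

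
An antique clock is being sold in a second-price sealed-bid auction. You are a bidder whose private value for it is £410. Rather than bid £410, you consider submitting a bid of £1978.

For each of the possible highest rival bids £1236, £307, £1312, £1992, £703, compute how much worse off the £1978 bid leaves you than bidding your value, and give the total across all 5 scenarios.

The deviation costs you only when the competing bid falls strictly between £410 and £1978; elsewhere both bids give the same outcome.
£1236: truthful payoff £0, deviation payoff −£826 → loss £826.
£307: outcomes coincide → loss £0.
£1312: truthful payoff £0, deviation payoff −£902 → loss £902.
£1992: outcomes coincide → loss £0.
£703: truthful payoff £0, deviation payoff −£293 → loss £293.
Total loss = £826 + £902 + £293 = £2021.
Truthful bidding weakly dominates here: raising your bid can only win items priced above your value, and lowering it can only forfeit items priced below.

£2021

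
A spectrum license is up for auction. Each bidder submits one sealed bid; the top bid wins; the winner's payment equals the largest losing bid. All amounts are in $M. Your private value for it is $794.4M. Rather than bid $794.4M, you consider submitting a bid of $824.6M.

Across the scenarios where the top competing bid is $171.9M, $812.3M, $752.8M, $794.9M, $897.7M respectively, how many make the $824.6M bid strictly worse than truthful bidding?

2

The deviation hurts exactly when the highest competing bid lies strictly between $794.4M and $824.6M — overbidding then wins at a price above your value.
$171.9M: below both → same outcome either way.
$812.3M: inside the interval → strictly worse (loss $17.9M).
$752.8M: below both → same outcome either way.
$794.9M: inside the interval → strictly worse (loss $0.5M).
$897.7M: above both → same outcome either way.
Count: 2.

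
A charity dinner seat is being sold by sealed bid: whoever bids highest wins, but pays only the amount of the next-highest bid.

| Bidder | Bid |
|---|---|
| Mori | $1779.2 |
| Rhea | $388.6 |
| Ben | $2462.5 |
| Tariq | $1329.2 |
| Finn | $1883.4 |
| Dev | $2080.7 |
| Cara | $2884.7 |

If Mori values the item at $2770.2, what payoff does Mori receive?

$0

Highest bid: Cara at $2884.7, so Cara wins.
Second-highest bid: Ben at $2462.5 — that is the price the winner pays.
Mori did not win, so Mori pays nothing and receives nothing: payoff $0.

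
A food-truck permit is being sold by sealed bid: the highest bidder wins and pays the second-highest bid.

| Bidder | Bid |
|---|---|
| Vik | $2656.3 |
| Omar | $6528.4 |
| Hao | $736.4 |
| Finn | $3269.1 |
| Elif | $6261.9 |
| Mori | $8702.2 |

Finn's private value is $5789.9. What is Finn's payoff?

Highest bid: Mori at $8702.2, so Mori wins.
Second-highest bid: Omar at $6528.4 — that is the price the winner pays.
Finn did not win, so Finn pays nothing and receives nothing: payoff $0.

$0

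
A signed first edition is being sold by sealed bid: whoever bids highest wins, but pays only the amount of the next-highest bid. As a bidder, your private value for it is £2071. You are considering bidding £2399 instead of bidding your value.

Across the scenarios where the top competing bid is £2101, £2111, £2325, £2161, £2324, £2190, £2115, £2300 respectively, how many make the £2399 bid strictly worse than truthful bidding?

The deviation hurts exactly when the highest competing bid lies strictly between £2071 and £2399 — overbidding then wins at a price above your value.
£2101: inside the interval → strictly worse (loss £30).
£2111: inside the interval → strictly worse (loss £40).
£2325: inside the interval → strictly worse (loss £254).
£2161: inside the interval → strictly worse (loss £90).
£2324: inside the interval → strictly worse (loss £253).
£2190: inside the interval → strictly worse (loss £119).
£2115: inside the interval → strictly worse (loss £44).
£2300: inside the interval → strictly worse (loss £229).
Count: 8.

8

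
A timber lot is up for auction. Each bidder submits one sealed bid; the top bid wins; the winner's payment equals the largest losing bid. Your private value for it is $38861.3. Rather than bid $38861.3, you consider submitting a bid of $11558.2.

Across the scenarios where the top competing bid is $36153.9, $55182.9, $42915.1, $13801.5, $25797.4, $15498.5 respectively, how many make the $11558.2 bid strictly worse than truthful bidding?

4

The deviation hurts exactly when the highest competing bid lies strictly between $11558.2 and $38861.3 — underbidding then forfeits a profitable win.
$36153.9: inside the interval → strictly worse (loss $2707.4).
$55182.9: above both → same outcome either way.
$42915.1: above both → same outcome either way.
$13801.5: inside the interval → strictly worse (loss $25059.8).
$25797.4: inside the interval → strictly worse (loss $13063.9).
$15498.5: inside the interval → strictly worse (loss $23362.8).
Count: 4.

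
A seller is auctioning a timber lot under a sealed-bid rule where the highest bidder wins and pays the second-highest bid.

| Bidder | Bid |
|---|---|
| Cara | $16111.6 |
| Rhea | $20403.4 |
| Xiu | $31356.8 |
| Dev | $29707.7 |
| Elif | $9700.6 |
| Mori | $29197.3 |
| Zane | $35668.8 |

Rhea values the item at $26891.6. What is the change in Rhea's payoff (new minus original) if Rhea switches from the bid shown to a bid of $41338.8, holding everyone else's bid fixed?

−$8777.2

The highest bid among the other bidders is $35668.8; Rhea's bid doesn't change that.
Original bid $20403.4: Rhea is not highest (top rival bid is $35668.8); payoff $0.
Alternative bid $41338.8: Rhea is highest, pays the top rival bid $35668.8; payoff $26891.6 − $35668.8 = −$8777.2.
Change in payoff = −$8777.2 − ($0) = −$8777.2.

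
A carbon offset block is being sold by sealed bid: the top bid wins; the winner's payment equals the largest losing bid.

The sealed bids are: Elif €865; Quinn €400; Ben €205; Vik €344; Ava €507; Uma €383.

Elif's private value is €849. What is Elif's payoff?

€342

Highest bid: Elif at €865, so Elif wins.
Second-highest bid: Ava at €507 — that is the price the winner pays.
Elif's payoff = value − price = €849 − €507 = €342.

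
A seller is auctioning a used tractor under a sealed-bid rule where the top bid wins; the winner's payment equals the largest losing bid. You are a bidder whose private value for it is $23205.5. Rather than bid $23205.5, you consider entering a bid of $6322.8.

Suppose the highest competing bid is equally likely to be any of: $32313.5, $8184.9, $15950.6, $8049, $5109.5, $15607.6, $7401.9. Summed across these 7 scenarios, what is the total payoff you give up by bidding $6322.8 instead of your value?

$60833.5

The deviation costs you only when the competing bid falls strictly between $6322.8 and $23205.5; elsewhere both bids give the same outcome.
$32313.5: outcomes coincide → loss $0.
$8184.9: truthful payoff $15020.6, deviation payoff $0 → loss $15020.6.
$15950.6: truthful payoff $7254.9, deviation payoff $0 → loss $7254.9.
$8049: truthful payoff $15156.5, deviation payoff $0 → loss $15156.5.
$5109.5: outcomes coincide → loss $0.
$15607.6: truthful payoff $7597.9, deviation payoff $0 → loss $7597.9.
$7401.9: truthful payoff $15803.6, deviation payoff $0 → loss $15803.6.
Total loss = $15020.6 + $7254.9 + $15156.5 + $7597.9 + $15803.6 = $60833.5.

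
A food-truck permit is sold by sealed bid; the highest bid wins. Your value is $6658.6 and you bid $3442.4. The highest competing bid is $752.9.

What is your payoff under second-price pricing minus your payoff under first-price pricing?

$2689.5

You have the highest bid, so you win under either rule.
Second-price: pay $752.9 → payoff $5905.7.
First-price: pay your own bid $3442.4 → payoff $3216.2.
Difference = $5905.7 − ($3216.2) = $2689.5.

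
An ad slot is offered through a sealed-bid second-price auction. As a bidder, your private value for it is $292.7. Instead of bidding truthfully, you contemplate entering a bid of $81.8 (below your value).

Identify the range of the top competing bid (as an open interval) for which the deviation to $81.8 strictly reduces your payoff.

($81.8, $292.7)

If the competing bid is below $81.8, both bids win at the same price — no difference.
If it is above $292.7, both bids lose — no difference.
If it lies strictly between $81.8 and $292.7, bidding your value wins at a price below your value (positive payoff) while bidding $81.8 loses (payoff 0).
So the deviation strictly hurts on the open interval ($81.8, $292.7).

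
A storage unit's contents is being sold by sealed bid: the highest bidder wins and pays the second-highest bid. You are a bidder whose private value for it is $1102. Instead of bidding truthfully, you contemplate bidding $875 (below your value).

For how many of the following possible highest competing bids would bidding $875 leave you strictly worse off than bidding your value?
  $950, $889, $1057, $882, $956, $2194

5

The deviation hurts exactly when the highest competing bid lies strictly between $875 and $1102 — underbidding then forfeits a profitable win.
$950: inside the interval → strictly worse (loss $152).
$889: inside the interval → strictly worse (loss $213).
$1057: inside the interval → strictly worse (loss $45).
$882: inside the interval → strictly worse (loss $220).
$956: inside the interval → strictly worse (loss $146).
$2194: above both → same outcome either way.
Count: 5.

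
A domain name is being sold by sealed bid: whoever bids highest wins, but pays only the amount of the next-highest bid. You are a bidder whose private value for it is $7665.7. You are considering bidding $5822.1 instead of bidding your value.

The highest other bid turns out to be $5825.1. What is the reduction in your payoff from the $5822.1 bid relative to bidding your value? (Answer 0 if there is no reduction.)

$1840.6

Bidding your value $7665.7: you win (since $7665.7 > $5825.1) and pay $5825.1. Payoff $1840.6.
Bidding $5822.1: you lose. Payoff $0.
The competing bid $5825.1 lies between your shaded bid and your value, so underbidding forfeits an item you could have won at a profitable price.
Loss from deviating = $1840.6 − ($0) = $1840.6.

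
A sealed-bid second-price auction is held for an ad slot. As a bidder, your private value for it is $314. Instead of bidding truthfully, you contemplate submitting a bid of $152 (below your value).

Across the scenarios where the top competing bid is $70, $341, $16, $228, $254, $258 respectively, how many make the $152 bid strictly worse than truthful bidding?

3

The deviation hurts exactly when the highest competing bid lies strictly between $152 and $314 — underbidding then forfeits a profitable win.
$70: below both → same outcome either way.
$341: above both → same outcome either way.
$16: below both → same outcome either way.
$228: inside the interval → strictly worse (loss $86).
$254: inside the interval → strictly worse (loss $60).
$258: inside the interval → strictly worse (loss $56).
Count: 3.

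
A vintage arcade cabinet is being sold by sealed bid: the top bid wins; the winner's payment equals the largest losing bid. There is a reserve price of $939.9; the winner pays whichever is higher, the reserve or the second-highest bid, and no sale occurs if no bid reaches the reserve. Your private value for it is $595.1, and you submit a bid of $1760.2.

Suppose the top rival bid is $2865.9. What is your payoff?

Your bid $1760.2 is below the highest competing bid $2865.9, so you lose. Payoff $0.

$0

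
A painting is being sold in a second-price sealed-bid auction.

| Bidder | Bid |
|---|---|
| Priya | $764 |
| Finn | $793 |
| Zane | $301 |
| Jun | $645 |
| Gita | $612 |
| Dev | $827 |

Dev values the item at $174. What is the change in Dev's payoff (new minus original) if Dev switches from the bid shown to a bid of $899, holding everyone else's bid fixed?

$0

The highest bid among the other bidders is $793; Dev's bid doesn't change that.
Original bid $827: Dev is highest, pays the top rival bid $793; payoff $174 − $793 = −$619.
Alternative bid $899: Dev is highest, pays the top rival bid $793; payoff $174 − $793 = −$619.
Change in payoff = −$619 − (−$619) = $0.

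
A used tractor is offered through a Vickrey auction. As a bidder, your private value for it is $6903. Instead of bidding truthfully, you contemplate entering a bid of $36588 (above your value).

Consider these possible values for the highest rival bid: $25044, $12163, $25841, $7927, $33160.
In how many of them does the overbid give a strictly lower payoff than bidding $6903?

The deviation hurts exactly when the highest competing bid lies strictly between $6903 and $36588 — overbidding then wins at a price above your value.
$25044: inside the interval → strictly worse (loss $18141).
$12163: inside the interval → strictly worse (loss $5260).
$25841: inside the interval → strictly worse (loss $18938).
$7927: inside the interval → strictly worse (loss $1024).
$33160: inside the interval → strictly worse (loss $26257).
Count: 5.

5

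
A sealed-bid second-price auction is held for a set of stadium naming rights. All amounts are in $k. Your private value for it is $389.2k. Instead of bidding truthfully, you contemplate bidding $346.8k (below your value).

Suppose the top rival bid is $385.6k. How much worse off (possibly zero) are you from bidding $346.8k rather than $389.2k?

Bidding your value $389.2k: you win (since $389.2k > $385.6k) and pay $385.6k. Payoff $3.6k.
Bidding $346.8k: you lose. Payoff $0k.
The competing bid $385.6k lies between your shaded bid and your value, so underbidding forfeits an item you could have won at a profitable price.
Loss from deviating = $3.6k − ($0k) = $3.6k.

$3.6k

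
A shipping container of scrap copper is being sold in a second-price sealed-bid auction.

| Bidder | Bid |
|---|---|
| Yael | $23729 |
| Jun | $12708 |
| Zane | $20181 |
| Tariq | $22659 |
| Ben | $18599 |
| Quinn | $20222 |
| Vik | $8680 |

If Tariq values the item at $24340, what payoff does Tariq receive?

$0

Highest bid: Yael at $23729, so Yael wins.
Second-highest bid: Tariq at $22659 — that is the price the winner pays.
Tariq did not win, so Tariq pays nothing and receives nothing: payoff $0.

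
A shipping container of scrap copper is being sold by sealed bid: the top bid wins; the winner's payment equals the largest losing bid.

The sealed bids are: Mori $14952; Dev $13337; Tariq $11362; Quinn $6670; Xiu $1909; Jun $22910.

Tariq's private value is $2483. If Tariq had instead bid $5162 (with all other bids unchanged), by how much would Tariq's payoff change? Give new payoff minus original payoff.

The highest bid among the other bidders is $22910; Tariq's bid doesn't change that.
Original bid $11362: Tariq is not highest (top rival bid is $22910); payoff $0.
Alternative bid $5162: Tariq is not highest (top rival bid is $22910); payoff $0.
Change in payoff = $0 − ($0) = $0.

$0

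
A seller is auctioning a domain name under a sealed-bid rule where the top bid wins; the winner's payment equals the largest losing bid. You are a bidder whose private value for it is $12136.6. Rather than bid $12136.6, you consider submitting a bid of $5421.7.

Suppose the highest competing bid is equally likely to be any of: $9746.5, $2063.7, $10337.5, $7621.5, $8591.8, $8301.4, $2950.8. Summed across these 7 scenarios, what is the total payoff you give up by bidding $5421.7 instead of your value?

$16084.3

The deviation costs you only when the competing bid falls strictly between $5421.7 and $12136.6; elsewhere both bids give the same outcome.
$9746.5: truthful payoff $2390.1, deviation payoff $0 → loss $2390.1.
$2063.7: outcomes coincide → loss $0.
$10337.5: truthful payoff $1799.1, deviation payoff $0 → loss $1799.1.
$7621.5: truthful payoff $4515.1, deviation payoff $0 → loss $4515.1.
$8591.8: truthful payoff $3544.8, deviation payoff $0 → loss $3544.8.
$8301.4: truthful payoff $3835.2, deviation payoff $0 → loss $3835.2.
$2950.8: outcomes coincide → loss $0.
Total loss = $2390.1 + $1799.1 + $4515.1 + $3544.8 + $3835.2 = $16084.3.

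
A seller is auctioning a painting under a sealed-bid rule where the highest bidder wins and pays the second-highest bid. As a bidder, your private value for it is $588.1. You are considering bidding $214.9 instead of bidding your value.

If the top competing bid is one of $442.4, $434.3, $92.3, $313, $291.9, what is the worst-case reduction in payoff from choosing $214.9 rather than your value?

$296.2

$442.4: truthful gives $145.7, deviation gives $0 → loss $145.7.
$434.3: truthful gives $153.8, deviation gives $0 → loss $153.8.
$92.3: same outcome either way → loss $0.
$313: truthful gives $275.1, deviation gives $0 → loss $275.1.
$291.9: truthful gives $296.2, deviation gives $0 → loss $296.2.
Maximum loss: $296.2.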